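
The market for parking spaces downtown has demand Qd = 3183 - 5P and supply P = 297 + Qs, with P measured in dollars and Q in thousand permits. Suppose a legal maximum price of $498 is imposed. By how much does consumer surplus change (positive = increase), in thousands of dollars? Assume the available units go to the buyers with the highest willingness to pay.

Rearranging supply gives Qs = P - 297. Equilibrium: 3183 - 5P = P - 297, so 3480 = 6P and P* = 580, Q* = 283.
Since 498 < 580, the ceiling is binding.
At P = 498: Qd = 3183 - 5·498 = 693 and Qs = 498 - 297 = 201.
Consumer surplus without the control is ½ · (636.6 - 580) · 283 = 8008.9.
With the ceiling, 201 units are sold at 498 (assume they go to the highest-value buyers). The demand price at Q = 201 is 596.4, so CS = ½ · [(636.6 - 498) + (596.4 - 498)] · 201 = 23818.5.
Change in consumer surplus = 23818.5 - 8008.9 = 15809.6.

15809.6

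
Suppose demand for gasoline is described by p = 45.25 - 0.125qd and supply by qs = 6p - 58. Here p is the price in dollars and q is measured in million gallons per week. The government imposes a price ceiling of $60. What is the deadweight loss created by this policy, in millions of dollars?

Rearranging demand gives qd = 362 - 8p. In a free market, 362 - 8p = 6p - 58 gives the equilibrium p* = 30, q* = 122.
The ceiling of 60 is above the equilibrium price 30, so it is not binding; the market clears at p* = 30, q* = 122.
Since the control does not bind, no trades are prevented and deadweight loss is zero.

0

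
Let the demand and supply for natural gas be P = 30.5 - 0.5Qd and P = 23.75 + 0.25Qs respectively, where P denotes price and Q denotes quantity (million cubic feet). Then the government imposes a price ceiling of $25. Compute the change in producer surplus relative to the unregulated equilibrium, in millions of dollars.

-7

Rearranging demand gives Qd = 61 - 2P; rearranging supply gives Qs = 4P - 95. Equilibrium: 61 - 2P = 4P - 95, so 156 = 6P and P* = 26, Q* = 9.
Since 25 < 26, the ceiling is binding.
At P = 25: Qd = 61 - 2·25 = 11 and Qs = 4·25 - 95 = 5.
Producer surplus without the control is ½ · (26 - 23.75) · 9 = 10.125.
With the ceiling, producers sell 5 units at 25, so PS = ½ · (25 - 23.75) · 5 = 3.125.
Change in producer surplus = 3.125 - 10.125 = -7.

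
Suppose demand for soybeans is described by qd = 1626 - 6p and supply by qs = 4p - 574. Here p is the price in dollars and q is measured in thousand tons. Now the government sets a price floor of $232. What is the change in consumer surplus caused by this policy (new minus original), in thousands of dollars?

Equilibrium: 1626 - 6p = 4p - 574, so 2200 = 10p and p* = 220, q* = 306.
Since 232 > 220, the floor is binding.
At p = 232: qd = 1626 - 6·232 = 234 and qs = 4·232 - 574 = 354.
Consumer surplus without the control is ½ · (271 - 220) · 306 = 7803.
With the floor, consumers buy 234 units at 232, so CS = ½ · (271 - 232) · 234 = 4563.
Change in consumer surplus = 4563 - 7803 = -3240.

-3240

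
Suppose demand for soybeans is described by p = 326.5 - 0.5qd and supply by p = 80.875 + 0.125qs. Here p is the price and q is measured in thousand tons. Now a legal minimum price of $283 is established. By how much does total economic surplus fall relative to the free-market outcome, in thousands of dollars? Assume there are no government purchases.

29261.25

Rearranging demand gives qd = 653 - 2p; rearranging supply gives qs = 8p - 647. Equilibrium: 653 - 2p = 8p - 647, so 1300 = 10p and p* = 130, q* = 393.
The floor of 283 is above the equilibrium price 130, so it binds.
At p = 283: qd = 653 - 2·283 = 87 and qs = 8·283 - 647 = 1617.
Quantity traded falls to 87. At q = 87 the demand price is (653 - 87)/2 = 283 and the supply price is (647 + 87)/8 = 91.75.
Deadweight loss = ½ · (283 - 91.75) · (393 - 87) = ½ · 191.25 · 306 = 29261.25.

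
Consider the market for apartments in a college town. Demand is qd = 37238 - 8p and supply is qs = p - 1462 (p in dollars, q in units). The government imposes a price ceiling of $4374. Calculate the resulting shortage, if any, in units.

0

Setting quantity demanded equal to quantity supplied, 37238 - 8p = p - 1462, gives p* = 4300 and q* = 2838.
Since 4374 is above p* = 4300, the ceiling does not bind and the free-market outcome prevails.
Since the control does not bind, there is no shortage.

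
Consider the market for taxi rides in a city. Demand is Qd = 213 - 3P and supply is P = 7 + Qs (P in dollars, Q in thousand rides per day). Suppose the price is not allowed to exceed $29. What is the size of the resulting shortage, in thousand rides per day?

104

Rearranging supply gives Qs = P - 7. In a free market, 213 - 3P = P - 7 gives the equilibrium P* = 55, Q* = 48.
The ceiling of 29 is below the equilibrium price 55, so it binds.
At P = 29: Qd = 213 - 3·29 = 126 and Qs = 29 - 7 = 22.
Shortage = Qd - Qs = 126 - 22 = 104.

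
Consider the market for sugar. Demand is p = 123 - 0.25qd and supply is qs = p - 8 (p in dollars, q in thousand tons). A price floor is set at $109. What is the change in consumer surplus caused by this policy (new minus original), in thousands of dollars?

Rearranging demand gives qd = 492 - 4p. In a free market, 492 - 4p = p - 8 gives the equilibrium p* = 100, q* = 92.
Because the floor (109) lies above the market-clearing price, it is binding.
At p = 109: qd = 492 - 4·109 = 56 and qs = 109 - 8 = 101.
Consumer surplus without the control is ½ · (123 - 100) · 92 = 1058.
With the floor, consumers buy 56 units at 109, so CS = ½ · (123 - 109) · 56 = 392.
Change in consumer surplus = 392 - 1058 = -666.

-666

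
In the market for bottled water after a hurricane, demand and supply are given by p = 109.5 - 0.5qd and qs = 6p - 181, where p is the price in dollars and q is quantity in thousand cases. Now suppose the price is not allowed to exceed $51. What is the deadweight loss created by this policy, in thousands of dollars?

Rearranging demand gives qd = 219 - 2p. Without the control the market clears where 219 - 2p = 6p - 181, i.e. p* = 50 and q* = 119.
The ceiling of 51 is above the equilibrium price 50, so it is not binding; the market clears at p* = 50, q* = 119.
Since the control does not bind, no trades are prevented and deadweight loss is zero.

0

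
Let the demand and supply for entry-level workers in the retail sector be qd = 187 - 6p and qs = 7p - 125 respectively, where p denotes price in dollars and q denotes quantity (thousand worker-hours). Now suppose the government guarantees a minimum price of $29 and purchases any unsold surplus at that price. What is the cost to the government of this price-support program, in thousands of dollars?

1885

Setting quantity demanded equal to quantity supplied, 187 - 6p = 7p - 125, gives p* = 24 and q* = 43.
Since 29 > 24, the floor is binding.
At p = 29: qd = 187 - 6·29 = 13 and qs = 7·29 - 125 = 78.
Surplus = qs - qd = 65.
Government expenditure = surplus × support price = 65 × 29 = 1885.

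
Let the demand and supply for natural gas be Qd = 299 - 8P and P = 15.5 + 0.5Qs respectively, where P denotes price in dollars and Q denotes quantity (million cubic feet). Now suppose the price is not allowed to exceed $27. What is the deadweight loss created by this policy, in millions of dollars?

45

Rearranging supply gives Qs = 2P - 31. Equilibrium: 299 - 8P = 2P - 31, so 330 = 10P and P* = 33, Q* = 35.
Since 27 < 33, the ceiling is binding.
At P = 27: Qd = 299 - 8·27 = 83 and Qs = 2·27 - 31 = 23.
Quantity traded falls to 23. At Q = 23 the demand price is (299 - 23)/8 = 34.5 and the supply price is (31 + 23)/2 = 27.
Deadweight loss = ½ · (34.5 - 27) · (35 - 23) = ½ · 7.5 · 12 = 45.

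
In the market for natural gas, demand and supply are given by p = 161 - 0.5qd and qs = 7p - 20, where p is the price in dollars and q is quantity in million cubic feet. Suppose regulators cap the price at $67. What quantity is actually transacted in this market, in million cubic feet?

Rearranging demand gives qd = 322 - 2p. In a free market, 322 - 2p = 7p - 20 gives the equilibrium p* = 38, q* = 246.
The ceiling of 67 is above the equilibrium price 38, so it is not binding; the market clears at p* = 38, q* = 246.

246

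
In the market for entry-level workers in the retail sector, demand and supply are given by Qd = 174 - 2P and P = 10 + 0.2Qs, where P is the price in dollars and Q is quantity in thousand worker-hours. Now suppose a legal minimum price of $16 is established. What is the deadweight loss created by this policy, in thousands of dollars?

0

Rearranging supply gives Qs = 5P - 50. In a free market, 174 - 2P = 5P - 50 gives the equilibrium P* = 32, Q* = 110.
Since 16 is below P* = 32, the floor does not bind and the free-market outcome prevails.
Since the control does not bind, no trades are prevented and deadweight loss is zero.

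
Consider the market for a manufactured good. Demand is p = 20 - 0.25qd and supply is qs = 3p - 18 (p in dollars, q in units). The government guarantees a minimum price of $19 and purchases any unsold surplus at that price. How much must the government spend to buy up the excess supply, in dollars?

Rearranging demand gives qd = 80 - 4p. Equilibrium: 80 - 4p = 3p - 18, so 98 = 7p and p* = 14, q* = 24.
Because the floor (19) lies above the market-clearing price, it is binding.
At p = 19: qd = 80 - 4·19 = 4 and qs = 3·19 - 18 = 39.
Surplus = qs - qd = 35.
Government expenditure = surplus × support price = 35 × 19 = 665.

665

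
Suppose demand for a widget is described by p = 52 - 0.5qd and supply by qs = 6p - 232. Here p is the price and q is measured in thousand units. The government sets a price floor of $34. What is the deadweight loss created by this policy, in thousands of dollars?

Rearranging demand gives qd = 104 - 2p. Without the control the market clears where 104 - 2p = 6p - 232, i.e. p* = 42 and q* = 20.
The floor of 34 is below the equilibrium price 42, so it is not binding; the market clears at p* = 42, q* = 20.
Since the control does not bind, no trades are prevented and deadweight loss is zero.

0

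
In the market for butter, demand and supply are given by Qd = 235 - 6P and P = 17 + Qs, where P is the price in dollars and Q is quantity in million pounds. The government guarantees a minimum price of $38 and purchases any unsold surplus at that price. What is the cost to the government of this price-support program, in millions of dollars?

Rearranging supply gives Qs = P - 17. Without the control the market clears where 235 - 6P = P - 17, i.e. P* = 36 and Q* = 19.
Since 38 > 36, the floor is binding.
At P = 38: Qd = 235 - 6·38 = 7 and Qs = 38 - 17 = 21.
Surplus = Qs - Qd = 14.
Government expenditure = surplus × support price = 14 × 38 = 532.

532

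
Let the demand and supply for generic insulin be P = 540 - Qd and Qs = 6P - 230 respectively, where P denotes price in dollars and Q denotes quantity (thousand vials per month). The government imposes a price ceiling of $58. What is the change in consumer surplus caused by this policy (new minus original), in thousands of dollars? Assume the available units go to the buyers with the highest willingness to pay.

-42536

Rearranging demand gives Qd = 540 - P. In a free market, 540 - P = 6P - 230 gives the equilibrium P* = 110, Q* = 430.
Because the ceiling (58) lies below the market-clearing price, it is binding.
At P = 58: Qd = 540 - 58 = 482 and Qs = 6·58 - 230 = 118.
Consumer surplus without the control is ½ · (540 - 110) · 430 = 92450.
With the ceiling, 118 units are sold at 58 (assume they go to the highest-value buyers). The demand price at Q = 118 is 422, so CS = ½ · [(540 - 58) + (422 - 58)] · 118 = 49914.
Change in consumer surplus = 49914 - 92450 = -42536.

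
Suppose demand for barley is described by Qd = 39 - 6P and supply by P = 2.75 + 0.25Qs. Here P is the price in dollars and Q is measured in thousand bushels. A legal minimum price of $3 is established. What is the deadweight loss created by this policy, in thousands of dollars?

Rearranging supply gives Qs = 4P - 11. In a free market, 39 - 6P = 4P - 11 gives the equilibrium P* = 5, Q* = 9.
The floor of 3 is below the equilibrium price 5, so it is not binding; the market clears at P* = 5, Q* = 9.
Since the control does not bind, no trades are prevented and deadweight loss is zero.

0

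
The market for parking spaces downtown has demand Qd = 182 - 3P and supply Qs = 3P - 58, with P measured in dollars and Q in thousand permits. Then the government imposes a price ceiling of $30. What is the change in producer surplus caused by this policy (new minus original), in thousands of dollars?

Setting quantity demanded equal to quantity supplied, 182 - 3P = 3P - 58, gives P* = 40 and Q* = 62.
Since 30 < 40, the ceiling is binding.
At P = 30: Qd = 182 - 3·30 = 92 and Qs = 3·30 - 58 = 32.
Producer surplus without the control is ½ · (40 - 58/3) · 62 = 1922/3.
With the ceiling, producers sell 32 units at 30, so PS = ½ · (30 - 58/3) · 32 = 512/3.
Change in producer surplus = 512/3 - 1922/3 = -470.

-470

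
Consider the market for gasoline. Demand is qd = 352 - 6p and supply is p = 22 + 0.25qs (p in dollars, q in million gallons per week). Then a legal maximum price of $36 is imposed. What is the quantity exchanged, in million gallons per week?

Rearranging supply gives qs = 4p - 88. Setting quantity demanded equal to quantity supplied, 352 - 6p = 4p - 88, gives p* = 44 and q* = 88.
Because the ceiling (36) lies below the market-clearing price, it is binding.
At p = 36: qd = 352 - 6·36 = 136 and qs = 4·36 - 88 = 56.
The quantity actually transacted is the short side, supply: 56.

56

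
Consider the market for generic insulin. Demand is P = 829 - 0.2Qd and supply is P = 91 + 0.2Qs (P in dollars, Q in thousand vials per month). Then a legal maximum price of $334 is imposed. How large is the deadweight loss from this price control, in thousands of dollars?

79380

Rearranging demand gives Qd = 4145 - 5P; rearranging supply gives Qs = 5P - 455. Equilibrium: 4145 - 5P = 5P - 455, so 4600 = 10P and P* = 460, Q* = 1845.
Since 334 < 460, the ceiling is binding.
At P = 334: Qd = 4145 - 5·334 = 2475 and Qs = 5·334 - 455 = 1215.
Quantity traded falls to 1215. At Q = 1215 the demand price is (4145 - 1215)/5 = 586 and the supply price is (455 + 1215)/5 = 334.
Deadweight loss = ½ · (586 - 334) · (1845 - 1215) = ½ · 252 · 630 = 79380.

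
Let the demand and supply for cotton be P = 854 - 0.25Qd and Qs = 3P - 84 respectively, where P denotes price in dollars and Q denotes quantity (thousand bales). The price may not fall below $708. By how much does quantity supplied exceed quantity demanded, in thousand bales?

Rearranging demand gives Qd = 3416 - 4P. Setting quantity demanded equal to quantity supplied, 3416 - 4P = 3P - 84, gives P* = 500 and Q* = 1416.
The floor of 708 is above the equilibrium price 500, so it binds.
At P = 708: Qd = 3416 - 4·708 = 584 and Qs = 3·708 - 84 = 2040.
Surplus = Qs - Qd = 2040 - 584 = 1456.

1456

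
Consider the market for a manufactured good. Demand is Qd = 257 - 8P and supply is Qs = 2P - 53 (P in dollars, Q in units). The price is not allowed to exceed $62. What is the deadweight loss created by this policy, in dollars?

Without the control the market clears where 257 - 8P = 2P - 53, i.e. P* = 31 and Q* = 9.
The ceiling of 62 is above the equilibrium price 31, so it is not binding; the market clears at P* = 31, Q* = 9.
Since the control does not bind, no trades are prevented and deadweight loss is zero.

0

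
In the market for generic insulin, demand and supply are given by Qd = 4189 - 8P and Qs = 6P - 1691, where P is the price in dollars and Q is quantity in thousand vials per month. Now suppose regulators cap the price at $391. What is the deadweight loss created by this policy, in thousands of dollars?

Without the control the market clears where 4189 - 8P = 6P - 1691, i.e. P* = 420 and Q* = 829.
Since 391 < 420, the ceiling is binding.
At P = 391: Qd = 4189 - 8·391 = 1061 and Qs = 6·391 - 1691 = 655.
Quantity traded falls to 655. At Q = 655 the demand price is (4189 - 655)/8 = 441.75 and the supply price is (1691 + 655)/6 = 391.
Deadweight loss = ½ · (441.75 - 391) · (829 - 655) = ½ · 50.75 · 174 = 4415.25.

4415.25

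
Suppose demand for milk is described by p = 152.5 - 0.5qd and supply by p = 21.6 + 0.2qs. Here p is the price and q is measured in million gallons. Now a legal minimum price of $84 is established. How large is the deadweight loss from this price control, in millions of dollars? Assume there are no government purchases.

Rearranging demand gives qd = 305 - 2p; rearranging supply gives qs = 5p - 108. In a free market, 305 - 2p = 5p - 108 gives the equilibrium p* = 59, q* = 187.
Because the floor (84) lies above the market-clearing price, it is binding.
At p = 84: qd = 305 - 2·84 = 137 and qs = 5·84 - 108 = 312.
Quantity traded falls to 137. At q = 137 the demand price is (305 - 137)/2 = 84 and the supply price is (108 + 137)/5 = 49.
Deadweight loss = ½ · (84 - 49) · (187 - 137) = ½ · 35 · 50 = 875.

875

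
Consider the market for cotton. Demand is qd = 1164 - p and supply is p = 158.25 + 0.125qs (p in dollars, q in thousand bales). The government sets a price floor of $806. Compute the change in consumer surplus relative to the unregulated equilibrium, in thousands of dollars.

-335536

Rearranging supply gives qs = 8p - 1266. Setting quantity demanded equal to quantity supplied, 1164 - p = 8p - 1266, gives p* = 270 and q* = 894.
Because the floor (806) lies above the market-clearing price, it is binding.
At p = 806: qd = 1164 - 806 = 358 and qs = 8·806 - 1266 = 5182.
Consumer surplus without the control is ½ · (1164 - 270) · 894 = 399618.
With the floor, consumers buy 358 units at 806, so CS = ½ · (1164 - 806) · 358 = 64082.
Change in consumer surplus = 64082 - 399618 = -335536.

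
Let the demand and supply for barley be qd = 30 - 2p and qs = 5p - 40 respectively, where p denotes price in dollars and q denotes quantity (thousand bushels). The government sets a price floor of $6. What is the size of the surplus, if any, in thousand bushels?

Setting quantity demanded equal to quantity supplied, 30 - 2p = 5p - 40, gives p* = 10 and q* = 10.
Since 6 is below p* = 10, the floor does not bind and the free-market outcome prevails.
Since the control does not bind, there is no surplus.

0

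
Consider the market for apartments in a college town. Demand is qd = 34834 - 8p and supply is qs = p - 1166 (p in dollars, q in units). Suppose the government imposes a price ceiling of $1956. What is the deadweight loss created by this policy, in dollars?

2350089

Setting quantity demanded equal to quantity supplied, 34834 - 8p = p - 1166, gives p* = 4000 and q* = 2834.
Because the ceiling (1956) lies below the market-clearing price, it is binding.
At p = 1956: qd = 34834 - 8·1956 = 19186 and qs = 1956 - 1166 = 790.
Quantity traded falls to 790. At q = 790 the demand price is (34834 - 790)/8 = 4255.5 and the supply price is 1166 + 790 = 1956.
Deadweight loss = ½ · (4255.5 - 1956) · (2834 - 790) = ½ · 2299.5 · 2044 = 2350089.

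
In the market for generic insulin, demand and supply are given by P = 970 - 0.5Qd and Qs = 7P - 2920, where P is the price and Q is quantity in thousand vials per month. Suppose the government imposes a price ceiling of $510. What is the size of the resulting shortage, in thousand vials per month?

Rearranging demand gives Qd = 1940 - 2P. Without the control the market clears where 1940 - 2P = 7P - 2920, i.e. P* = 540 and Q* = 860.
The ceiling of 510 is below the equilibrium price 540, so it binds.
At P = 510: Qd = 1940 - 2·510 = 920 and Qs = 7·510 - 2920 = 650.
Shortage = Qd - Qs = 920 - 650 = 270.

270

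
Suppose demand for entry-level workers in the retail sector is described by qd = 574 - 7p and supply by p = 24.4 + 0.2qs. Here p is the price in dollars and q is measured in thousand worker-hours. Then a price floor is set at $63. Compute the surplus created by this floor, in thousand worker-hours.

Rearranging supply gives qs = 5p - 122. In a free market, 574 - 7p = 5p - 122 gives the equilibrium p* = 58, q* = 168.
Because the floor (63) lies above the market-clearing price, it is binding.
At p = 63: qd = 574 - 7·63 = 133 and qs = 5·63 - 122 = 193.
Surplus = qs - qd = 193 - 133 = 60.

60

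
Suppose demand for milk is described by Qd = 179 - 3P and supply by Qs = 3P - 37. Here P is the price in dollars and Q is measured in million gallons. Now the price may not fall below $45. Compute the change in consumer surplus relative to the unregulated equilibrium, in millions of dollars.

In a free market, 179 - 3P = 3P - 37 gives the equilibrium P* = 36, Q* = 71.
Because the floor (45) lies above the market-clearing price, it is binding.
At P = 45: Qd = 179 - 3·45 = 44 and Qs = 3·45 - 37 = 98.
Consumer surplus without the control is ½ · (179/3 - 36) · 71 = 5041/6.
With the floor, consumers buy 44 units at 45, so CS = ½ · (179/3 - 45) · 44 = 968/3.
Change in consumer surplus = 968/3 - 5041/6 = -517.5.

-517.5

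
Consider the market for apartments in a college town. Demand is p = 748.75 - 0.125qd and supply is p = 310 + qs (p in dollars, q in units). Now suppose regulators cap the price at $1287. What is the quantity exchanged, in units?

Rearranging demand gives qd = 5990 - 8p; rearranging supply gives qs = p - 310. Without the control the market clears where 5990 - 8p = p - 310, i.e. p* = 700 and q* = 390.
The ceiling of 1287 is above the equilibrium price 700, so it is not binding; the market clears at p* = 700, q* = 390.

390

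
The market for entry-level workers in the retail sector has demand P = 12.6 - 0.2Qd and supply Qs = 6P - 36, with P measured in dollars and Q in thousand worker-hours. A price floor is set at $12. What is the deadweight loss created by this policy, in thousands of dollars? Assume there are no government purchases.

Rearranging demand gives Qd = 63 - 5P. Without the control the market clears where 63 - 5P = 6P - 36, i.e. P* = 9 and Q* = 18.
The floor of 12 is above the equilibrium price 9, so it binds.
At P = 12: Qd = 63 - 5·12 = 3 and Qs = 6·12 - 36 = 36.
Quantity traded falls to 3. At Q = 3 the demand price is (63 - 3)/5 = 12 and the supply price is (36 + 3)/6 = 6.5.
Deadweight loss = ½ · (12 - 6.5) · (18 - 3) = ½ · 5.5 · 15 = 41.25.

41.25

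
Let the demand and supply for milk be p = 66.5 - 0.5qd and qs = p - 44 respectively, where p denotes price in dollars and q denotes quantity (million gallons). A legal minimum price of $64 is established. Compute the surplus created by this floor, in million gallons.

15

Rearranging demand gives qd = 133 - 2p. Equilibrium: 133 - 2p = p - 44, so 177 = 3p and p* = 59, q* = 15.
The floor of 64 is above the equilibrium price 59, so it binds.
At p = 64: qd = 133 - 2·64 = 5 and qs = 64 - 44 = 20.
Surplus = qs - qd = 20 - 5 = 15.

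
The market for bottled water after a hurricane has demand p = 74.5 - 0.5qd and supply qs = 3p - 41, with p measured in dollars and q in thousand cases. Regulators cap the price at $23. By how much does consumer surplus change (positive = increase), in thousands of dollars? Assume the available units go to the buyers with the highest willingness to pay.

-86.25

Rearranging demand gives qd = 149 - 2p. Without the control the market clears where 149 - 2p = 3p - 41, i.e. p* = 38 and q* = 73.
Because the ceiling (23) lies below the market-clearing price, it is binding.
At p = 23: qd = 149 - 2·23 = 103 and qs = 3·23 - 41 = 28.
Consumer surplus without the control is ½ · (74.5 - 38) · 73 = 1332.25.
With the ceiling, 28 units are sold at 23 (assume they go to the highest-value buyers). The demand price at q = 28 is 60.5, so CS = ½ · [(74.5 - 23) + (60.5 - 23)] · 28 = 1246.
Change in consumer surplus = 1246 - 1332.25 = -86.25.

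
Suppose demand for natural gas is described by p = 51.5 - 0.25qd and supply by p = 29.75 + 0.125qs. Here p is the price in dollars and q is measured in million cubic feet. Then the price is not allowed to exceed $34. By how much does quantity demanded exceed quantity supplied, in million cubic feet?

36

Rearranging demand gives qd = 206 - 4p; rearranging supply gives qs = 8p - 238. Without the control the market clears where 206 - 4p = 8p - 238, i.e. p* = 37 and q* = 58.
Since 34 < 37, the ceiling is binding.
At p = 34: qd = 206 - 4·34 = 70 and qs = 8·34 - 238 = 34.
Shortage = qd - qs = 70 - 34 = 36.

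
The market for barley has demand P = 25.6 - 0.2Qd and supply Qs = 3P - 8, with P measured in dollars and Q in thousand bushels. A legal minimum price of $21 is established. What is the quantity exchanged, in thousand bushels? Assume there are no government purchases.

Rearranging demand gives Qd = 128 - 5P. Without the control the market clears where 128 - 5P = 3P - 8, i.e. P* = 17 and Q* = 43.
Because the floor (21) lies above the market-clearing price, it is binding.
At P = 21: Qd = 128 - 5·21 = 23 and Qs = 3·21 - 8 = 55.
The quantity actually transacted is the short side, demand: 23.

23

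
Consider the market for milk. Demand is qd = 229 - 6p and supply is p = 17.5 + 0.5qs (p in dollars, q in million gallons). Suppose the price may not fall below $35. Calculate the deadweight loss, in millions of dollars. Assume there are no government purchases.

Rearranging supply gives qs = 2p - 35. Without the control the market clears where 229 - 6p = 2p - 35, i.e. p* = 33 and q* = 31.
The floor of 35 is above the equilibrium price 33, so it binds.
At p = 35: qd = 229 - 6·35 = 19 and qs = 2·35 - 35 = 35.
Quantity traded falls to 19. At q = 19 the demand price is (229 - 19)/6 = 35 and the supply price is (35 + 19)/2 = 27.
Deadweight loss = ½ · (35 - 27) · (31 - 19) = ½ · 8 · 12 = 48.

48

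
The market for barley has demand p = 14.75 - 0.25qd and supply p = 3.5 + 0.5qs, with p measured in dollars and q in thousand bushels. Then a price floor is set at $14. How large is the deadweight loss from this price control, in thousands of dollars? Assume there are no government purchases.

Rearranging demand gives qd = 59 - 4p; rearranging supply gives qs = 2p - 7. In a free market, 59 - 4p = 2p - 7 gives the equilibrium p* = 11, q* = 15.
The floor of 14 is above the equilibrium price 11, so it binds.
At p = 14: qd = 59 - 4·14 = 3 and qs = 2·14 - 7 = 21.
Quantity traded falls to 3. At q = 3 the demand price is (59 - 3)/4 = 14 and the supply price is (7 + 3)/2 = 5.
Deadweight loss = ½ · (14 - 5) · (15 - 3) = ½ · 9 · 12 = 54.

54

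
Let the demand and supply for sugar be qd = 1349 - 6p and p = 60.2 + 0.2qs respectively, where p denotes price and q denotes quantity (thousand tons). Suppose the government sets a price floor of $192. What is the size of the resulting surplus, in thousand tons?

Rearranging supply gives qs = 5p - 301. Setting quantity demanded equal to quantity supplied, 1349 - 6p = 5p - 301, gives p* = 150 and q* = 449.
Since 192 > 150, the floor is binding.
At p = 192: qd = 1349 - 6·192 = 197 and qs = 5·192 - 301 = 659.
Surplus = qs - qd = 659 - 197 = 462.

462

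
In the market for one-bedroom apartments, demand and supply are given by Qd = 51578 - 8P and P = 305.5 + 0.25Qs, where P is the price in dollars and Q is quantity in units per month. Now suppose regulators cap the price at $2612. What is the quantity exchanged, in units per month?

9226

Rearranging supply gives Qs = 4P - 1222. Without the control the market clears where 51578 - 8P = 4P - 1222, i.e. P* = 4400 and Q* = 16378.
Because the ceiling (2612) lies below the market-clearing price, it is binding.
At P = 2612: Qd = 51578 - 8·2612 = 30682 and Qs = 4·2612 - 1222 = 9226.
The quantity actually transacted is the short side, supply: 9226.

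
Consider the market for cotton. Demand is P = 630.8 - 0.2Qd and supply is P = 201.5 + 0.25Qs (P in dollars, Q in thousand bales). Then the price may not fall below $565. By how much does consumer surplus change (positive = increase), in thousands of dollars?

Rearranging demand gives Qd = 3154 - 5P; rearranging supply gives Qs = 4P - 806. Equilibrium: 3154 - 5P = 4P - 806, so 3960 = 9P and P* = 440, Q* = 954.
Since 565 > 440, the floor is binding.
At P = 565: Qd = 3154 - 5·565 = 329 and Qs = 4·565 - 806 = 1454.
Consumer surplus without the control is ½ · (630.8 - 440) · 954 = 91011.6.
With the floor, consumers buy 329 units at 565, so CS = ½ · (630.8 - 565) · 329 = 10824.1.
Change in consumer surplus = 10824.1 - 91011.6 = -80187.5.

-80187.5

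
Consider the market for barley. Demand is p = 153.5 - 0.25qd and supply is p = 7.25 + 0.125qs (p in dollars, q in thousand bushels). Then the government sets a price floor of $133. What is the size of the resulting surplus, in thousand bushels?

924

Rearranging demand gives qd = 614 - 4p; rearranging supply gives qs = 8p - 58. In a free market, 614 - 4p = 8p - 58 gives the equilibrium p* = 56, q* = 390.
Since 133 > 56, the floor is binding.
At p = 133: qd = 614 - 4·133 = 82 and qs = 8·133 - 58 = 1006.
Surplus = qs - qd = 1006 - 82 = 924.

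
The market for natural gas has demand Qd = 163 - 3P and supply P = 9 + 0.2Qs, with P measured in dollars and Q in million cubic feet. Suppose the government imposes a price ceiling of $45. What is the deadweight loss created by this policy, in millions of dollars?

Rearranging supply gives Qs = 5P - 45. Without the control the market clears where 163 - 3P = 5P - 45, i.e. P* = 26 and Q* = 85.
The ceiling of 45 is above the equilibrium price 26, so it is not binding; the market clears at P* = 26, Q* = 85.
Since the control does not bind, no trades are prevented and deadweight loss is zero.

0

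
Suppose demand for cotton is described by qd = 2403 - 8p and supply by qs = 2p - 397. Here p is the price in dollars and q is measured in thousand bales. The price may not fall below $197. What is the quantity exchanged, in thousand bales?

163

Setting quantity demanded equal to quantity supplied, 2403 - 8p = 2p - 397, gives p* = 280 and q* = 163.
The floor of 197 is below the equilibrium price 280, so it is not binding; the market clears at p* = 280, q* = 163.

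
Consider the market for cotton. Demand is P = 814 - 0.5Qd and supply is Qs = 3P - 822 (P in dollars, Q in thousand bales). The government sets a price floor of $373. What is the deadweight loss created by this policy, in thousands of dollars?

Rearranging demand gives Qd = 1628 - 2P. Equilibrium: 1628 - 2P = 3P - 822, so 2450 = 5P and P* = 490, Q* = 648.
The floor of 373 is below the equilibrium price 490, so it is not binding; the market clears at P* = 490, Q* = 648.
Since the control does not bind, no trades are prevented and deadweight loss is zero.

0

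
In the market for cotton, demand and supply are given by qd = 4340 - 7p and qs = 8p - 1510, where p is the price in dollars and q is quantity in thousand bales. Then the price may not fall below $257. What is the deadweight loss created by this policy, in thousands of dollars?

0

Without the control the market clears where 4340 - 7p = 8p - 1510, i.e. p* = 390 and q* = 1610.
Since 257 is below p* = 390, the floor does not bind and the free-market outcome prevails.
Since the control does not bind, no trades are prevented and deadweight loss is zero.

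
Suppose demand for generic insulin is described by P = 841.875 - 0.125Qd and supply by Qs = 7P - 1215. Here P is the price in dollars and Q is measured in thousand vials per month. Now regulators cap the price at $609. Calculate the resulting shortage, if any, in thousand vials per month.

0

Rearranging demand gives Qd = 6735 - 8P. Without the control the market clears where 6735 - 8P = 7P - 1215, i.e. P* = 530 and Q* = 2495.
Since 609 is above P* = 530, the ceiling does not bind and the free-market outcome prevails.
Since the control does not bind, there is no shortage.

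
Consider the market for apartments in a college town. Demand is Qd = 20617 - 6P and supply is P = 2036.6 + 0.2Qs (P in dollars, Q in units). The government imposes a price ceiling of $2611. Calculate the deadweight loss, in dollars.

Rearranging supply gives Qs = 5P - 10183. Equilibrium: 20617 - 6P = 5P - 10183, so 30800 = 11P and P* = 2800, Q* = 3817.
The ceiling of 2611 is below the equilibrium price 2800, so it binds.
At P = 2611: Qd = 20617 - 6·2611 = 4951 and Qs = 5·2611 - 10183 = 2872.
Quantity traded falls to 2872. At Q = 2872 the demand price is (20617 - 2872)/6 = 2957.5 and the supply price is (10183 + 2872)/5 = 2611.
Deadweight loss = ½ · (2957.5 - 2611) · (3817 - 2872) = ½ · 346.5 · 945 = 163721.25.

163721.25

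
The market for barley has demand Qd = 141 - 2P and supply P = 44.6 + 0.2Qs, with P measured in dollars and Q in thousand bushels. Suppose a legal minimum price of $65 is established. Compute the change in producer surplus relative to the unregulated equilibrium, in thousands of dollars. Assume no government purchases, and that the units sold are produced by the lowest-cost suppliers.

75.4

Rearranging supply gives Qs = 5P - 223. Equilibrium: 141 - 2P = 5P - 223, so 364 = 7P and P* = 52, Q* = 37.
Because the floor (65) lies above the market-clearing price, it is binding.
At P = 65: Qd = 141 - 2·65 = 11 and Qs = 5·65 - 223 = 102.
Producer surplus without the control is ½ · (52 - 44.6) · 37 = 136.9.
With the floor, 11 units are sold at 65. The supply price at Q = 11 is 46.8, so PS = ½ · [(65 - 44.6) + (65 - 46.8)] · 11 = 212.3.
Change in producer surplus = 212.3 - 136.9 = 75.4.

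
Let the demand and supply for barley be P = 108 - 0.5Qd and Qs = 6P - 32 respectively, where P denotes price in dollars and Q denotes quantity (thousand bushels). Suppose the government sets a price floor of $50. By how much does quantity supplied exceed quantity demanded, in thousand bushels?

152

Rearranging demand gives Qd = 216 - 2P. Setting quantity demanded equal to quantity supplied, 216 - 2P = 6P - 32, gives P* = 31 and Q* = 154.
The floor of 50 is above the equilibrium price 31, so it binds.
At P = 50: Qd = 216 - 2·50 = 116 and Qs = 6·50 - 32 = 268.
Surplus = Qs - Qd = 268 - 116 = 152.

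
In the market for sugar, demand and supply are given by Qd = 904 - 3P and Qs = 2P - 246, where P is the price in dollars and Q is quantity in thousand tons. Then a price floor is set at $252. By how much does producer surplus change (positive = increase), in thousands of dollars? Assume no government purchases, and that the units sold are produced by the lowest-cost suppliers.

2167

Without the control the market clears where 904 - 3P = 2P - 246, i.e. P* = 230 and Q* = 214.
Since 252 > 230, the floor is binding.
At P = 252: Qd = 904 - 3·252 = 148 and Qs = 2·252 - 246 = 258.
Producer surplus without the control is ½ · (230 - 123) · 214 = 11449.
With the floor, 148 units are sold at 252. The supply price at Q = 148 is 197, so PS = ½ · [(252 - 123) + (252 - 197)] · 148 = 13616.
Change in producer surplus = 13616 - 11449 = 2167.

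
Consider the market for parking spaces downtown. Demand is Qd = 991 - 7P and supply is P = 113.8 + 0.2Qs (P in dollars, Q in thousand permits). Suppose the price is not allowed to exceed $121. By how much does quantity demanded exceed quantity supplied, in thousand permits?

Rearranging supply gives Qs = 5P - 569. Equilibrium: 991 - 7P = 5P - 569, so 1560 = 12P and P* = 130, Q* = 81.
Because the ceiling (121) lies below the market-clearing price, it is binding.
At P = 121: Qd = 991 - 7·121 = 144 and Qs = 5·121 - 569 = 36.
Shortage = Qd - Qs = 144 - 36 = 108.

108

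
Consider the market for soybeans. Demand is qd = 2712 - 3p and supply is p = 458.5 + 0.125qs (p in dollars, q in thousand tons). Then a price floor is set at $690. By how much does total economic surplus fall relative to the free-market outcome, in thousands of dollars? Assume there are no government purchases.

Rearranging supply gives qs = 8p - 3668. Equilibrium: 2712 - 3p = 8p - 3668, so 6380 = 11p and p* = 580, q* = 972.
Because the floor (690) lies above the market-clearing price, it is binding.
At p = 690: qd = 2712 - 3·690 = 642 and qs = 8·690 - 3668 = 1852.
Quantity traded falls to 642. At q = 642 the demand price is (2712 - 642)/3 = 690 and the supply price is (3668 + 642)/8 = 538.75.
Deadweight loss = ½ · (690 - 538.75) · (972 - 642) = ½ · 151.25 · 330 = 24956.25.

24956.25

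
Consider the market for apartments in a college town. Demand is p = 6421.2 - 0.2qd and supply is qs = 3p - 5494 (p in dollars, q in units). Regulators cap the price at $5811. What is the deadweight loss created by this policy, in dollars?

0

Rearranging demand gives qd = 32106 - 5p. Setting quantity demanded equal to quantity supplied, 32106 - 5p = 3p - 5494, gives p* = 4700 and q* = 8606.
Since 5811 is above p* = 4700, the ceiling does not bind and the free-market outcome prevails.
Since the control does not bind, no trades are prevented and deadweight loss is zero.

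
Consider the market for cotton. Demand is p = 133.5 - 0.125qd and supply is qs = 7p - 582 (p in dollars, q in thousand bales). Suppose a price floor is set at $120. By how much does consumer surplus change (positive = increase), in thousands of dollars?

-1480

Rearranging demand gives qd = 1068 - 8p. Setting quantity demanded equal to quantity supplied, 1068 - 8p = 7p - 582, gives p* = 110 and q* = 188.
Since 120 > 110, the floor is binding.
At p = 120: qd = 1068 - 8·120 = 108 and qs = 7·120 - 582 = 258.
Consumer surplus without the control is ½ · (133.5 - 110) · 188 = 2209.
With the floor, consumers buy 108 units at 120, so CS = ½ · (133.5 - 120) · 108 = 729.
Change in consumer surplus = 729 - 2209 = -1480.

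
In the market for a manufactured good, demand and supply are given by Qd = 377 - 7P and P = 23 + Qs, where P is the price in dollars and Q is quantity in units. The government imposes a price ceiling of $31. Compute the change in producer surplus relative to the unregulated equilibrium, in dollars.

Rearranging supply gives Qs = P - 23. Setting quantity demanded equal to quantity supplied, 377 - 7P = P - 23, gives P* = 50 and Q* = 27.
Since 31 < 50, the ceiling is binding.
At P = 31: Qd = 377 - 7·31 = 160 and Qs = 31 - 23 = 8.
Producer surplus without the control is ½ · (50 - 23) · 27 = 364.5.
With the ceiling, producers sell 8 units at 31, so PS = ½ · (31 - 23) · 8 = 32.
Change in producer surplus = 32 - 364.5 = -332.5.

-332.5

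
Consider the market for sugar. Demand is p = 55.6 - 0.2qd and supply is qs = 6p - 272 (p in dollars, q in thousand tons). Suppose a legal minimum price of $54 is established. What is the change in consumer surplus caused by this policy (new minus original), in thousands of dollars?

-72

Rearranging demand gives qd = 278 - 5p. In a free market, 278 - 5p = 6p - 272 gives the equilibrium p* = 50, q* = 28.
Since 54 > 50, the floor is binding.
At p = 54: qd = 278 - 5·54 = 8 and qs = 6·54 - 272 = 52.
Consumer surplus without the control is ½ · (55.6 - 50) · 28 = 78.4.
With the floor, consumers buy 8 units at 54, so CS = ½ · (55.6 - 54) · 8 = 6.4.
Change in consumer surplus = 6.4 - 78.4 = -72.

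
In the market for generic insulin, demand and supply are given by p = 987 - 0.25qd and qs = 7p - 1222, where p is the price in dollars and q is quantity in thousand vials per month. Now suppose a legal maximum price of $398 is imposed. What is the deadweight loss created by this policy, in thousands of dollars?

Rearranging demand gives qd = 3948 - 4p. Without the control the market clears where 3948 - 4p = 7p - 1222, i.e. p* = 470 and q* = 2068.
The ceiling of 398 is below the equilibrium price 470, so it binds.
At p = 398: qd = 3948 - 4·398 = 2356 and qs = 7·398 - 1222 = 1564.
Quantity traded falls to 1564. At q = 1564 the demand price is (3948 - 1564)/4 = 596 and the supply price is (1222 + 1564)/7 = 398.
Deadweight loss = ½ · (596 - 398) · (2068 - 1564) = ½ · 198 · 504 = 49896.

49896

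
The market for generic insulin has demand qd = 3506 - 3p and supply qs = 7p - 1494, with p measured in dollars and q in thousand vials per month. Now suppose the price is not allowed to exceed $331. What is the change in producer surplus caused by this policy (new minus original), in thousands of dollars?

-239050.5

In a free market, 3506 - 3p = 7p - 1494 gives the equilibrium p* = 500, q* = 2006.
Since 331 < 500, the ceiling is binding.
At p = 331: qd = 3506 - 3·331 = 2513 and qs = 7·331 - 1494 = 823.
Producer surplus without the control is ½ · (500 - 1494/7) · 2006 = 2012018/7.
With the ceiling, producers sell 823 units at 331, so PS = ½ · (331 - 1494/7) · 823 = 677329/14.
Change in producer surplus = 677329/14 - 2012018/7 = -239050.5.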